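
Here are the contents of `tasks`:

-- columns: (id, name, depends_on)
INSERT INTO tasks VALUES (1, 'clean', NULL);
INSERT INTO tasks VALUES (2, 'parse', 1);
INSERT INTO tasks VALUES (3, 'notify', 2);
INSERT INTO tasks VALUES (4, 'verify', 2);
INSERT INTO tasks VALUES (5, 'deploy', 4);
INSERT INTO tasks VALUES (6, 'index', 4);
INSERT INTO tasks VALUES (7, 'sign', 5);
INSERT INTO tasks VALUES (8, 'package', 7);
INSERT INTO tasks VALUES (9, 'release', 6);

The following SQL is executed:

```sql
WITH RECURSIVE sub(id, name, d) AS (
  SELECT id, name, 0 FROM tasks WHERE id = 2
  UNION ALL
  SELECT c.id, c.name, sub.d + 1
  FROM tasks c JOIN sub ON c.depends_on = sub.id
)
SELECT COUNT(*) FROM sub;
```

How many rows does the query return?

8

Base: id=2 (parse) at d 0.
Iteration 1: rows with depends_on in {2} -> notify (id 3, d 1), verify (id 4, d 1).
Iteration 2: rows with depends_on in {3,4} -> deploy (id 5, d 2), index (id 6, d 2).
Iteration 3: rows with depends_on in {5,6} -> sign (id 7, d 3), release (id 9, d 3).
Iteration 4: rows with depends_on in {7,9} -> package (id 8, d 4).
Iteration 5: no rows with depends_on in {8}; recursion stops.
Total rows emitted: 8.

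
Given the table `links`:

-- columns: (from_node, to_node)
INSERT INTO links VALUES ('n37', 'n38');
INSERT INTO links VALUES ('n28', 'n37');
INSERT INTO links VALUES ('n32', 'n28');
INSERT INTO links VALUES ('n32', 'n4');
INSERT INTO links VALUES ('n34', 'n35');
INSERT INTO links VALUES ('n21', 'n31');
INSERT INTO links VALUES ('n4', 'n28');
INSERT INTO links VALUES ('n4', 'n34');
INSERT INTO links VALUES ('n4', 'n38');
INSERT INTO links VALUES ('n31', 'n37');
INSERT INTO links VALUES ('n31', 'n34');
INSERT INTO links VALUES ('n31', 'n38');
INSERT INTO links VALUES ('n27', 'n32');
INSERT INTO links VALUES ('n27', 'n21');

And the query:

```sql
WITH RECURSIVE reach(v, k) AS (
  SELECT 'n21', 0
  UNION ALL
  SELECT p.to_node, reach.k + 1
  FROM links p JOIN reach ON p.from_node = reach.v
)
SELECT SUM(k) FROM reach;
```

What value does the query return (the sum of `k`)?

Base: (n21, k=0).
Iteration 1: edges from {n21} -> (n31, k=1).
Iteration 2: edges from {n31} -> (n34, k=2), (n37, k=2), (n38, k=2).
Iteration 3: edges from {n34,n37,n38} -> (n35, k=3), (n38, k=3).
Iteration 4: no outgoing edges from {n35,n38}; recursion stops.
SUM(k) = 0 + 1 + 2 + 2 + 2 + 3 + 3 = 13.

13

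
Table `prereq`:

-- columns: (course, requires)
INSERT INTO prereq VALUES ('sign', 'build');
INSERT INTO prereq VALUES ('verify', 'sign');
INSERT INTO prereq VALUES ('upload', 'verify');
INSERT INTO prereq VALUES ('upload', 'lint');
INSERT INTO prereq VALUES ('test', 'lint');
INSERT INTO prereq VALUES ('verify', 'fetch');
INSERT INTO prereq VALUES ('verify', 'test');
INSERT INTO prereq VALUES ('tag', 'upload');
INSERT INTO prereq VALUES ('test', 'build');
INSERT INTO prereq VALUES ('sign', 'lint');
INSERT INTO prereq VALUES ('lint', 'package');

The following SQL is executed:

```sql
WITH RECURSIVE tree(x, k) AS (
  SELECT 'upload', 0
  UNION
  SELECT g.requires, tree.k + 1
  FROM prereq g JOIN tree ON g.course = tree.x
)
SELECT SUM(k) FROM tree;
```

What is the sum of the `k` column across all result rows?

Base: (upload, k=0).
Iteration 1: edges from {upload} -> (lint, k=1), (verify, k=1).
Iteration 2: edges from {lint,verify} -> (fetch, k=2), (package, k=2), (sign, k=2), (test, k=2).
Iteration 3: edges from {fetch,package,sign,test} -> (build, k=3), (lint, k=3). [UNION drops 2 duplicate row(s)]
Iteration 4: edges from {build,lint} -> (package, k=4).
Iteration 5: no outgoing edges from {package}; recursion stops.
SUM(k) = 0 + 1 + 1 + 2 + 2 + 2 + 2 + 3 + 3 + 4 = 20.

20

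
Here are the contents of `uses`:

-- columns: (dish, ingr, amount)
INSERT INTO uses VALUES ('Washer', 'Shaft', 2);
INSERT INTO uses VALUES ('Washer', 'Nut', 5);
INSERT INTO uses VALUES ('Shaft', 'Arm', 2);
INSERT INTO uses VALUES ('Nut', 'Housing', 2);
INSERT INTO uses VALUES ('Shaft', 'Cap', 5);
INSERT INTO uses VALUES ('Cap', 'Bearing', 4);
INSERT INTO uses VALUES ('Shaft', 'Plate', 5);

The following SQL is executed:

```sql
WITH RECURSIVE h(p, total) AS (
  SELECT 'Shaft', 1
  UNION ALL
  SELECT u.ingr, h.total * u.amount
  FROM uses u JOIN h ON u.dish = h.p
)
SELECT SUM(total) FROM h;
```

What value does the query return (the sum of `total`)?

Base: (Shaft, total=1).
Iteration 1: components of {Shaft} -> Arm = 1*2 = 2, Cap = 1*5 = 5, Plate = 1*5 = 5.
Iteration 2: components of {Arm,Cap,Plate} -> Bearing = 5*4 = 20.
Iteration 3: no further components; recursion stops.
SUM(total) = 1 + 2 + 5 + 5 + 20 = 33.

33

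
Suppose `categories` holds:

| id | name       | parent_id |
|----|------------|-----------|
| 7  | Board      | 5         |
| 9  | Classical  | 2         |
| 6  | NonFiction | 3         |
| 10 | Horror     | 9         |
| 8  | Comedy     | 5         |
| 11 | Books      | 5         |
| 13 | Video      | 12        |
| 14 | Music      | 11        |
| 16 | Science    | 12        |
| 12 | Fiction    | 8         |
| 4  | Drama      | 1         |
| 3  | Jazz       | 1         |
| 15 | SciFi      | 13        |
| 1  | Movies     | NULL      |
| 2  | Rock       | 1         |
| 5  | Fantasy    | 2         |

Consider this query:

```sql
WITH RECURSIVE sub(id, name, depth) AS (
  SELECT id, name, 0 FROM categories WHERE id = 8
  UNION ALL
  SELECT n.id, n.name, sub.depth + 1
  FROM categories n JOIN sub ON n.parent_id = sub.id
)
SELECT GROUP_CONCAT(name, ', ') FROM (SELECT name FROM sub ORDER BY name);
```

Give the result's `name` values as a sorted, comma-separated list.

Comedy, Fiction, SciFi, Science, Video

Base: id=8 (Comedy) at depth 0.
Iteration 1: rows with parent_id in {8} -> Fiction (id 12, depth 1).
Iteration 2: rows with parent_id in {12} -> Video (id 13, depth 2), Science (id 16, depth 2).
Iteration 3: rows with parent_id in {13,16} -> SciFi (id 15, depth 3).
Iteration 4: no rows with parent_id in {15}; recursion stops.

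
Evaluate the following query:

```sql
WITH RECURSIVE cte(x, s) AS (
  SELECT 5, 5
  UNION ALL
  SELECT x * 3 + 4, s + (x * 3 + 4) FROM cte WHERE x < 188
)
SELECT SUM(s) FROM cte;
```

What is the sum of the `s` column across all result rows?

1223

Base: x=5, s=5.
Iteration 1: 5 < 188 holds -> x = 5 * 3 + 4 = 19, s = 5 + 19 = 24.
Iteration 2: 19 < 188 holds -> x = 19 * 3 + 4 = 61, s = 24 + 61 = 85.
Iteration 3: 61 < 188 holds -> x = 61 * 3 + 4 = 187, s = 85 + 187 = 272.
Iteration 4: 187 < 188 holds -> x = 187 * 3 + 4 = 565, s = 272 + 565 = 837.
Iteration 5: 565 < 188 fails; recursion stops.
SUM(s) = 5 + 24 + 85 + 272 + 837 = 1223.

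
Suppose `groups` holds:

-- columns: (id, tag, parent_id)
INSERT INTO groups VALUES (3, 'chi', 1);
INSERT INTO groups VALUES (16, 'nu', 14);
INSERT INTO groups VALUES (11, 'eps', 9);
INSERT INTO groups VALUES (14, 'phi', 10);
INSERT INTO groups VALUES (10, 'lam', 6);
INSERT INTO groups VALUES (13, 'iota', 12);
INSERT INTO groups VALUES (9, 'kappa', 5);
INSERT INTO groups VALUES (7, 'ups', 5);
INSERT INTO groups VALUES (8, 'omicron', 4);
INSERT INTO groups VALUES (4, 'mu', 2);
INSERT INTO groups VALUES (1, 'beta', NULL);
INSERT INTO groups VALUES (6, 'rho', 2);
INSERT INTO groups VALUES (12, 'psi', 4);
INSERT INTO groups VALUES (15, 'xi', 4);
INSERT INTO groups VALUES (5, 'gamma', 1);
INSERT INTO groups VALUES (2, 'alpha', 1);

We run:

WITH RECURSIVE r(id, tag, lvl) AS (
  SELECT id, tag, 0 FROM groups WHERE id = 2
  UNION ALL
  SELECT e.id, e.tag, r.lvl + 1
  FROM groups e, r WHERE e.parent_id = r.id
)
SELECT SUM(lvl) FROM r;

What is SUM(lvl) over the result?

20

Base: id=2 (alpha) at lvl 0.
Iteration 1: rows with parent_id in {2} -> mu (id 4, lvl 1), rho (id 6, lvl 1).
Iteration 2: rows with parent_id in {4,6} -> omicron (id 8, lvl 2), lam (id 10, lvl 2), psi (id 12, lvl 2), xi (id 15, lvl 2).
Iteration 3: rows with parent_id in {8,10,12,15} -> iota (id 13, lvl 3), phi (id 14, lvl 3).
Iteration 4: rows with parent_id in {13,14} -> nu (id 16, lvl 4).
Iteration 5: no rows with parent_id in {16}; recursion stops.
SUM(lvl) = 0 + 1 + 1 + 2 + 2 + 2 + 2 + 3 + 3 + 4 = 20.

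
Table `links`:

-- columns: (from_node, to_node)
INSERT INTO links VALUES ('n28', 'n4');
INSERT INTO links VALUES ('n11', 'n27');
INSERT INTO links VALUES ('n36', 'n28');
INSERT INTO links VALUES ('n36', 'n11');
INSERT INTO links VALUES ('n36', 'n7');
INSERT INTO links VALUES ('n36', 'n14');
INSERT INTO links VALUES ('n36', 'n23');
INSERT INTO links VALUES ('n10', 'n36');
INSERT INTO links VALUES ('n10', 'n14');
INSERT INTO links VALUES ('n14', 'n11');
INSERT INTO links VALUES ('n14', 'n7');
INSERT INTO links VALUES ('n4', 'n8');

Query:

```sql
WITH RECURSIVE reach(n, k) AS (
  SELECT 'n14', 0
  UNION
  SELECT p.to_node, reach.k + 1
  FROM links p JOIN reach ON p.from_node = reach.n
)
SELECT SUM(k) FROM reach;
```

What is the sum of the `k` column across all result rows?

4

Base: (n14, k=0).
Iteration 1: edges from {n14} -> (n11, k=1), (n7, k=1).
Iteration 2: edges from {n11,n7} -> (n27, k=2).
Iteration 3: no outgoing edges from {n27}; recursion stops.
SUM(k) = 0 + 1 + 1 + 2 = 4.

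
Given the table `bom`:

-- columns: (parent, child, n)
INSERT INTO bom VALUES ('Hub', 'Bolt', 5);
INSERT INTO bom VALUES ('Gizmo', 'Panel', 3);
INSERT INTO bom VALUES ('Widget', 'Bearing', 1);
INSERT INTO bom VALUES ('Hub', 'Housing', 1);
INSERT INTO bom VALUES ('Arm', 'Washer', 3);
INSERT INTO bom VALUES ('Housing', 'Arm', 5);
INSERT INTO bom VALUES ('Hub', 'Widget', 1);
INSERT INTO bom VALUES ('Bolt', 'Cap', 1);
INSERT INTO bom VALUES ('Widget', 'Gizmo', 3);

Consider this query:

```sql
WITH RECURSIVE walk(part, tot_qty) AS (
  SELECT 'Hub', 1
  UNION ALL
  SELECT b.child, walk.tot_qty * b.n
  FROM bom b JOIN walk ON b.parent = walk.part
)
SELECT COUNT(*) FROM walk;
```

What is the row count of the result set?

Base: (Hub, tot_qty=1).
Iteration 1: components of {Hub} -> Bolt = 1*5 = 5, Housing = 1*1 = 1, Widget = 1*1 = 1.
Iteration 2: components of {Bolt,Housing,Widget} -> Arm = 1*5 = 5, Bearing = 1*1 = 1, Cap = 5*1 = 5, Gizmo = 1*3 = 3.
Iteration 3: components of {Arm,Bearing,Cap,Gizmo} -> Panel = 3*3 = 9, Washer = 5*3 = 15.
Iteration 4: no further components; recursion stops.
Total rows emitted: 10.

10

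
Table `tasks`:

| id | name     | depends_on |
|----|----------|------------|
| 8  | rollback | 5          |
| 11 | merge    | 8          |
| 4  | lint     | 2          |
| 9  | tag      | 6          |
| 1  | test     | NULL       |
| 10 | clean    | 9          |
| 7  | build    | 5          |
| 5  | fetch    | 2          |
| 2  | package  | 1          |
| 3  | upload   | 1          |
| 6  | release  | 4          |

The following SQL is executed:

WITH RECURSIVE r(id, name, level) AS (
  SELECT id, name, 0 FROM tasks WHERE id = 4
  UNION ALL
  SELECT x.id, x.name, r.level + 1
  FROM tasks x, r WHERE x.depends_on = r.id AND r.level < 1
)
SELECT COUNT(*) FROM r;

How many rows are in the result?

2

Base: id=4 (lint) at level 0.
Iteration 1: rows with depends_on in {4} -> release (id 6, level 1).
Iteration 2: level < 1 fails for all current rows; recursion stops.
Total rows emitted: 2.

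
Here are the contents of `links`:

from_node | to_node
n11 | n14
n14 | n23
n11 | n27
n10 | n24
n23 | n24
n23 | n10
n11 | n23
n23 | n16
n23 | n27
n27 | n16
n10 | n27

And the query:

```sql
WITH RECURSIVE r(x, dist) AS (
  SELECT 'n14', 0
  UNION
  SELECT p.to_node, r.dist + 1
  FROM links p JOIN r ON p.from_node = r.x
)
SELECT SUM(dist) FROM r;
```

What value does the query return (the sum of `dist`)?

22

Base: (n14, dist=0).
Iteration 1: edges from {n14} -> (n23, dist=1).
Iteration 2: edges from {n23} -> (n10, dist=2), (n16, dist=2), (n24, dist=2), (n27, dist=2).
Iteration 3: edges from {n10,n16,n24,n27} -> (n16, dist=3), (n24, dist=3), (n27, dist=3).
Iteration 4: edges from {n16,n24,n27} -> (n16, dist=4).
Iteration 5: no outgoing edges from {n16}; recursion stops.
SUM(dist) = 0 + 1 + 2 + 2 + 2 + 2 + 3 + 3 + 3 + 4 = 22.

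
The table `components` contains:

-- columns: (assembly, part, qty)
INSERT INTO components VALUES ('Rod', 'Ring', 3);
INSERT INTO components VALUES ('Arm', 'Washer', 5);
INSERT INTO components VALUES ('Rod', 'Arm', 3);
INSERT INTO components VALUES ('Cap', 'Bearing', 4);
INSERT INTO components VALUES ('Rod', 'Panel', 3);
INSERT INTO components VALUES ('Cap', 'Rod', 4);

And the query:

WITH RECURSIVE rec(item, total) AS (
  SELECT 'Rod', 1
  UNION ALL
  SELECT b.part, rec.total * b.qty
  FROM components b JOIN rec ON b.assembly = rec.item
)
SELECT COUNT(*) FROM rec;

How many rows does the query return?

5

Base: (Rod, total=1).
Iteration 1: components of {Rod} -> Arm = 1*3 = 3, Panel = 1*3 = 3, Ring = 1*3 = 3.
Iteration 2: components of {Arm,Panel,Ring} -> Washer = 3*5 = 15.
Iteration 3: no further components; recursion stops.
Total rows emitted: 5.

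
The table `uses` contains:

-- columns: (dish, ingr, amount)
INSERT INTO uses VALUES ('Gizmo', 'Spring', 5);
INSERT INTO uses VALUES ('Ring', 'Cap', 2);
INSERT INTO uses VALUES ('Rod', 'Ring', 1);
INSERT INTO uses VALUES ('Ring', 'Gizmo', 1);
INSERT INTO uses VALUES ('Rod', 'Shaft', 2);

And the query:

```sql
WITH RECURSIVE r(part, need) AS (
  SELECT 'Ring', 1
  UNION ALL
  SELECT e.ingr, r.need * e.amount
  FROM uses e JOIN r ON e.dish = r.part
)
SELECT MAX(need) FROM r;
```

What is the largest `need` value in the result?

5

Base: (Ring, need=1).
Iteration 1: components of {Ring} -> Cap = 1*2 = 2, Gizmo = 1*1 = 1.
Iteration 2: components of {Cap,Gizmo} -> Spring = 1*5 = 5.
Iteration 3: no further components; recursion stops.
need values: 1, 1, 2, 5; the maximum is 5.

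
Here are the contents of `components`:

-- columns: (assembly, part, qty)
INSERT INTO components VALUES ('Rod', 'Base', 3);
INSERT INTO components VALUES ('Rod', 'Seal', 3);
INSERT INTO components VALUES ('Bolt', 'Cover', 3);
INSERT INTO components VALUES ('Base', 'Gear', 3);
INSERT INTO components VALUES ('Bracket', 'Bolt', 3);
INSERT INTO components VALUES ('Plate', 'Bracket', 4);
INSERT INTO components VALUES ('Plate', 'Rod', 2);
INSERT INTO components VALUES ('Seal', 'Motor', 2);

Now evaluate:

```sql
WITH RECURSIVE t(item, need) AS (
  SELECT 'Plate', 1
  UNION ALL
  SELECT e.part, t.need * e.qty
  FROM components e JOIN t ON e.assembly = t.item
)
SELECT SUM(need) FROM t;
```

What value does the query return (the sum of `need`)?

97

Base: (Plate, need=1).
Iteration 1: components of {Plate} -> Bracket = 1*4 = 4, Rod = 1*2 = 2.
Iteration 2: components of {Bracket,Rod} -> Base = 2*3 = 6, Bolt = 4*3 = 12, Seal = 2*3 = 6.
Iteration 3: components of {Base,Bolt,Seal} -> Cover = 12*3 = 36, Gear = 6*3 = 18, Motor = 6*2 = 12.
Iteration 4: no further components; recursion stops.
SUM(need) = 1 + 2 + 4 + 6 + 6 + 12 + 18 + 12 + 36 = 97.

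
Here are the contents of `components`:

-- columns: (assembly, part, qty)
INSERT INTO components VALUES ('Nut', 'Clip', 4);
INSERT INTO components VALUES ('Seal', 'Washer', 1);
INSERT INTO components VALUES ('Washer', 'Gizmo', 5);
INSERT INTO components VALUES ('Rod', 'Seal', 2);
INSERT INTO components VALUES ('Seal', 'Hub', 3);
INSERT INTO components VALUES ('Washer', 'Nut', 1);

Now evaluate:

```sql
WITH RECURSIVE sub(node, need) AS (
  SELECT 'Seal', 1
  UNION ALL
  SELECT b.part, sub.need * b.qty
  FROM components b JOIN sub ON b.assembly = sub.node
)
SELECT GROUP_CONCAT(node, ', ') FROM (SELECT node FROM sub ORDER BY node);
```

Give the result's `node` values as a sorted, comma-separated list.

Clip, Gizmo, Hub, Nut, Seal, Washer

Base: (Seal, need=1).
Iteration 1: components of {Seal} -> Hub = 1*3 = 3, Washer = 1*1 = 1.
Iteration 2: components of {Hub,Washer} -> Gizmo = 1*5 = 5, Nut = 1*1 = 1.
Iteration 3: components of {Gizmo,Nut} -> Clip = 1*4 = 4.
Iteration 4: no further components; recursion stops.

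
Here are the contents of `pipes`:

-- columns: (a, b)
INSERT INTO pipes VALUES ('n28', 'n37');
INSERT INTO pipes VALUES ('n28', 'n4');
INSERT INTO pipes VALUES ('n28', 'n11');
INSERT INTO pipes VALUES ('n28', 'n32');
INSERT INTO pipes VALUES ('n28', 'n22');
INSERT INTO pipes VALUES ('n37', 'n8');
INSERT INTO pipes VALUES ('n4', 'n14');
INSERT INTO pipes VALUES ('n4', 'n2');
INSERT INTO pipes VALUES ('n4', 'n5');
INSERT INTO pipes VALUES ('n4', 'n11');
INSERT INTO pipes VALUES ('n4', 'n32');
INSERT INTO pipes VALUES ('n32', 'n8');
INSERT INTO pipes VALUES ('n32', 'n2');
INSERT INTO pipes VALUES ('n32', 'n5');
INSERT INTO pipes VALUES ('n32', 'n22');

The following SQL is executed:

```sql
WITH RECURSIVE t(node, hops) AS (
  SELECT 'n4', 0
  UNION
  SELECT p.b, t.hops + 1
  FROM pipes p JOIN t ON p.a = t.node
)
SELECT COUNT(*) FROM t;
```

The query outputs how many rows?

Base: (n4, hops=0).
Iteration 1: edges from {n4} -> (n11, hops=1), (n14, hops=1), (n2, hops=1), (n32, hops=1), (n5, hops=1).
Iteration 2: edges from {n11,n14,n2,n32,n5} -> (n2, hops=2), (n22, hops=2), (n5, hops=2), (n8, hops=2).
Iteration 3: no outgoing edges from {n2,n22,n5,n8}; recursion stops.
Total rows emitted: 10.

10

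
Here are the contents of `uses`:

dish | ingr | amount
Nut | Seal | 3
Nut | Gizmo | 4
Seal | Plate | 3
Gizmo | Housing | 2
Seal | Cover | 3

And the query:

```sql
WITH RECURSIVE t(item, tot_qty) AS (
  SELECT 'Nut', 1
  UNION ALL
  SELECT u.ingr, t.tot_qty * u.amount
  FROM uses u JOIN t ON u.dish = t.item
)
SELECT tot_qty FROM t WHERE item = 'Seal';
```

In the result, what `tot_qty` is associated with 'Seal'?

Base: (Nut, tot_qty=1).
Iteration 1: components of {Nut} -> Gizmo = 1*4 = 4, Seal = 1*3 = 3.
Iteration 2: components of {Gizmo,Seal} -> Cover = 3*3 = 9, Housing = 4*2 = 8, Plate = 3*3 = 9.
Iteration 3: no further components; recursion stops.

3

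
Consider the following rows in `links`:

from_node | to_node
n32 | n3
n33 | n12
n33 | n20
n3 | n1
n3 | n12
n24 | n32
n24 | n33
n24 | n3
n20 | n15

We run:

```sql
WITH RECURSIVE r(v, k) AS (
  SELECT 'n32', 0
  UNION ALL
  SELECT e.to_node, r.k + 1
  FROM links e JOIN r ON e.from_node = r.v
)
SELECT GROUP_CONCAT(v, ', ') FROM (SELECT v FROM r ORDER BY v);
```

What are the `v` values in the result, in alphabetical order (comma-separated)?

Base: (n32, k=0).
Iteration 1: edges from {n32} -> (n3, k=1).
Iteration 2: edges from {n3} -> (n1, k=2), (n12, k=2).
Iteration 3: no outgoing edges from {n1,n12}; recursion stops.

n1, n12, n3, n32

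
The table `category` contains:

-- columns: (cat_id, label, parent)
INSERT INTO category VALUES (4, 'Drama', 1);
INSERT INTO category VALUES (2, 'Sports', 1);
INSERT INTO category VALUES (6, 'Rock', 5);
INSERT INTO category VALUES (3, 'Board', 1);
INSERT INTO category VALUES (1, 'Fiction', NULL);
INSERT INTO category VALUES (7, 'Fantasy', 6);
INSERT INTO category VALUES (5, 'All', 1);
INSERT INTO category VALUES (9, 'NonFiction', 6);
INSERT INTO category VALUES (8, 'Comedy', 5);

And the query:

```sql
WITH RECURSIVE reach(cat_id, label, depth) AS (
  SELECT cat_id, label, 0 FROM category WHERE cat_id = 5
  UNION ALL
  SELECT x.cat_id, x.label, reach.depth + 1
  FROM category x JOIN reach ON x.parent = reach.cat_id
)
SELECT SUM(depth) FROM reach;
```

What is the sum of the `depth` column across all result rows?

Base: cat_id=5 (All) at depth 0.
Iteration 1: rows with parent in {5} -> Rock (id 6, depth 1), Comedy (id 8, depth 1).
Iteration 2: rows with parent in {6,8} -> Fantasy (id 7, depth 2), NonFiction (id 9, depth 2).
Iteration 3: no rows with parent in {7,9}; recursion stops.
SUM(depth) = 0 + 1 + 1 + 2 + 2 = 6.

6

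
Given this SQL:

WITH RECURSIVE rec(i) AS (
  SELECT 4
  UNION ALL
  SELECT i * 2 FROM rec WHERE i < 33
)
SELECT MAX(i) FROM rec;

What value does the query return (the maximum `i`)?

64

Base: i=4.
Iteration 1: 4 < 33 holds -> i = 4 * 2 = 8.
Iteration 2: 8 < 33 holds -> i = 8 * 2 = 16.
Iteration 3: 16 < 33 holds -> i = 16 * 2 = 32.
Iteration 4: 32 < 33 holds -> i = 32 * 2 = 64.
Iteration 5: 64 < 33 fails; recursion stops.
i values: 4, 8, 16, 32, 64; the maximum is 64.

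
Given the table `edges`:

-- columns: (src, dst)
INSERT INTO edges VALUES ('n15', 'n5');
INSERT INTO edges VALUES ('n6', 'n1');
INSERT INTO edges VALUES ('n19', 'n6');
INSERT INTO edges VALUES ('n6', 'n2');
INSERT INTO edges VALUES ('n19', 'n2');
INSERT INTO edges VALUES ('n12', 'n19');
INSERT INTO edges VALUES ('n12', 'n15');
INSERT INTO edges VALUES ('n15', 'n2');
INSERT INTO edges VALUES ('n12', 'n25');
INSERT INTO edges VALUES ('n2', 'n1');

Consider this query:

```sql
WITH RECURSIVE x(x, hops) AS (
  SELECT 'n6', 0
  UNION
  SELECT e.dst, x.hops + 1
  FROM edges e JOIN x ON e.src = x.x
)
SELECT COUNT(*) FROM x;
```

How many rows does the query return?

Base: (n6, hops=0).
Iteration 1: edges from {n6} -> (n1, hops=1), (n2, hops=1).
Iteration 2: edges from {n1,n2} -> (n1, hops=2).
Iteration 3: no outgoing edges from {n1}; recursion stops.
Total rows emitted: 4.

4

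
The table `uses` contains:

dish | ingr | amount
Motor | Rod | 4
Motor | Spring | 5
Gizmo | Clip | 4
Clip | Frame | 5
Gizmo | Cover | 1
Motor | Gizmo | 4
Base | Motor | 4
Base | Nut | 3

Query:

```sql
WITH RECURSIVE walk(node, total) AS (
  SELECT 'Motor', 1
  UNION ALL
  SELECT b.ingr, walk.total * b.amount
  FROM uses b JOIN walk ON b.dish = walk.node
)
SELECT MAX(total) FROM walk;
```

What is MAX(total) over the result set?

80

Base: (Motor, total=1).
Iteration 1: components of {Motor} -> Gizmo = 1*4 = 4, Rod = 1*4 = 4, Spring = 1*5 = 5.
Iteration 2: components of {Gizmo,Rod,Spring} -> Clip = 4*4 = 16, Cover = 4*1 = 4.
Iteration 3: components of {Clip,Cover} -> Frame = 16*5 = 80.
Iteration 4: no further components; recursion stops.
total values: 1, 4, 5, 4, 16, 4, 80; the maximum is 80.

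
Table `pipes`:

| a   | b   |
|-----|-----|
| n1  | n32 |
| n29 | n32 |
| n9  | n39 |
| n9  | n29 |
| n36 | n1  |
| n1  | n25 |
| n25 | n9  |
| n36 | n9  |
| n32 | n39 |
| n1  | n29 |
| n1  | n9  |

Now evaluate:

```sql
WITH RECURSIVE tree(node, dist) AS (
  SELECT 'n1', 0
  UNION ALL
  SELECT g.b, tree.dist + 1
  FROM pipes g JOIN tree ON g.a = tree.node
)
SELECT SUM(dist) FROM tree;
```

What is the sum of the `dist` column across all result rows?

Base: (n1, dist=0).
Iteration 1: edges from {n1} -> (n25, dist=1), (n29, dist=1), (n32, dist=1), (n9, dist=1).
Iteration 2: edges from {n25,n29,n32,n9} -> (n29, dist=2), (n32, dist=2), (n39, dist=2) x2, (n9, dist=2). [UNION ALL keeps all 5 new rows, including repeats]
Iteration 3: edges from {n29,n32,n39,n9} -> (n29, dist=3), (n32, dist=3), (n39, dist=3) x2. [UNION ALL keeps all 4 new rows, including repeats]
Iteration 4: edges from {n29,n32,n39} -> (n32, dist=4), (n39, dist=4).
Iteration 5: edges from {n32,n39} -> (n39, dist=5).
Iteration 6: no outgoing edges from {n39}; recursion stops.
SUM(dist) = 0 + 1 + 1 + 1 + 1 + 2 + 2 + 2 + 2 + 2 + 3 + 3 + 3 + 3 + ... (17 terms) = 39.

39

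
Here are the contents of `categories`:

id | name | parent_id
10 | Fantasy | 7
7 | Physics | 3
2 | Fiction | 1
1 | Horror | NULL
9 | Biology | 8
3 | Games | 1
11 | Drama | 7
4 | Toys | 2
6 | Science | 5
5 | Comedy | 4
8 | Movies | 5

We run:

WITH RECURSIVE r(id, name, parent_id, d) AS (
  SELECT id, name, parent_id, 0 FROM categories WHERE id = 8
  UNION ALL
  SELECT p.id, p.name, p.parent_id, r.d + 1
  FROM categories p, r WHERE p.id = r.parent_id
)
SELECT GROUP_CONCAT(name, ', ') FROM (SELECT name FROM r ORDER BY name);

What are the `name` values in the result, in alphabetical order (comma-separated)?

Comedy, Fiction, Horror, Movies, Toys

Base: id=8 (Movies), parent_id=5, d 0.
Iteration 1: join on id=5 -> Comedy (id 5, parent_id=4, d 1).
Iteration 2: join on id=4 -> Toys (id 4, parent_id=2, d 2).
Iteration 3: join on id=2 -> Fiction (id 2, parent_id=1, d 3).
Iteration 4: join on id=1 -> Horror (id 1, parent_id=NULL, d 4).
Iteration 5: parent_id is NULL; no match; recursion stops.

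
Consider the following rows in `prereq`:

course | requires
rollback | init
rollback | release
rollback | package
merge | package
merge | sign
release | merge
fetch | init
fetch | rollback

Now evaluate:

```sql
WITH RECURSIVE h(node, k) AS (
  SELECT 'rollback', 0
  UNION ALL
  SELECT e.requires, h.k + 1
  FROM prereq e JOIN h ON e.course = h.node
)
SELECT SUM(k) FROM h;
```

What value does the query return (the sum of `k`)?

Base: (rollback, k=0).
Iteration 1: edges from {rollback} -> (init, k=1), (package, k=1), (release, k=1).
Iteration 2: edges from {init,package,release} -> (merge, k=2).
Iteration 3: edges from {merge} -> (package, k=3), (sign, k=3).
Iteration 4: no outgoing edges from {package,sign}; recursion stops.
SUM(k) = 0 + 1 + 1 + 1 + 2 + 3 + 3 = 11.

11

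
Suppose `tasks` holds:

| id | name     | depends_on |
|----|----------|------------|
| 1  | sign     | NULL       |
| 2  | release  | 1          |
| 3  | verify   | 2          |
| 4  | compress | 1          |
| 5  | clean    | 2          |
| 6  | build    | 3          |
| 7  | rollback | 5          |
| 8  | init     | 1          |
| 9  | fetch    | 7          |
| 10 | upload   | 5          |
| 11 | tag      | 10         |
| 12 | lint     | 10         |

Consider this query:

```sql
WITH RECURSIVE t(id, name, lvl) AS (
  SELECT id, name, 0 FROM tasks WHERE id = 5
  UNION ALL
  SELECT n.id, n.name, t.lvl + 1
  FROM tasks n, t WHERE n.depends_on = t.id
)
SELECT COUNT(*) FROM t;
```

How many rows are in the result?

6

Base: id=5 (clean) at lvl 0.
Iteration 1: rows with depends_on in {5} -> rollback (id 7, lvl 1), upload (id 10, lvl 1).
Iteration 2: rows with depends_on in {7,10} -> fetch (id 9, lvl 2), tag (id 11, lvl 2), lint (id 12, lvl 2).
Iteration 3: no rows with depends_on in {9,11,12}; recursion stops.
Total rows emitted: 6.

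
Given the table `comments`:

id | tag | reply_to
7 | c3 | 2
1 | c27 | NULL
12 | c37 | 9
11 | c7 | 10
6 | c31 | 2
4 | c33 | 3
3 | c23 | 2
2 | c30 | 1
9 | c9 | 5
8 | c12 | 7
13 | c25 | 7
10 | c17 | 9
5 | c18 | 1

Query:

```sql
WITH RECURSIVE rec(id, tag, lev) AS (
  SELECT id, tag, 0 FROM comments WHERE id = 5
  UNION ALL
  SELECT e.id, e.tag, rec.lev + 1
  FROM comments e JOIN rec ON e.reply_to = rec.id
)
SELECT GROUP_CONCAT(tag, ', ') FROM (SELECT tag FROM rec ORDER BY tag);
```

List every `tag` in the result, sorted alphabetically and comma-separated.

Base: id=5 (c18) at lev 0.
Iteration 1: rows with reply_to in {5} -> c9 (id 9, lev 1).
Iteration 2: rows with reply_to in {9} -> c17 (id 10, lev 2), c37 (id 12, lev 2).
Iteration 3: rows with reply_to in {10,12} -> c7 (id 11, lev 3).
Iteration 4: no rows with reply_to in {11}; recursion stops.

c17, c18, c37, c7, c9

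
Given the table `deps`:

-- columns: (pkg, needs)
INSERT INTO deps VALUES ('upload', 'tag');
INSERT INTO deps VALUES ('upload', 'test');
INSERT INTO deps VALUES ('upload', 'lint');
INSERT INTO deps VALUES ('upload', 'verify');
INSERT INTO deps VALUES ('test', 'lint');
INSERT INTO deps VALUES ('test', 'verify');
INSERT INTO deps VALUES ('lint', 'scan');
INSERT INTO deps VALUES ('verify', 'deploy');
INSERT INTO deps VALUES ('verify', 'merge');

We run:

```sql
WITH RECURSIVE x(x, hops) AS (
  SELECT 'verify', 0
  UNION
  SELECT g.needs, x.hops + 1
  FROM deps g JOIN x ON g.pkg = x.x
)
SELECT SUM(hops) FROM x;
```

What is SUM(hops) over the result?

Base: (verify, hops=0).
Iteration 1: edges from {verify} -> (deploy, hops=1), (merge, hops=1).
Iteration 2: no outgoing edges from {deploy,merge}; recursion stops.
SUM(hops) = 0 + 1 + 1 = 2.

2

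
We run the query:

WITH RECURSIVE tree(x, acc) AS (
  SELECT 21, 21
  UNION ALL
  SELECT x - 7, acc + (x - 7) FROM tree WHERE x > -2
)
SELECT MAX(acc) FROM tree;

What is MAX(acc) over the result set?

42

Base: x=21, acc=21.
Iteration 1: 21 > -2 holds -> x = 21 - 7 = 14, acc = 21 + 14 = 35.
Iteration 2: 14 > -2 holds -> x = 14 - 7 = 7, acc = 35 + 7 = 42.
Iteration 3: 7 > -2 holds -> x = 7 - 7 = 0, acc = 42 + 0 = 42.
Iteration 4: 0 > -2 holds -> x = 0 - 7 = -7, acc = 42 + -7 = 35.
Iteration 5: -7 > -2 fails; recursion stops.
acc values: 21, 35, 42, 42, 35; the maximum is 42.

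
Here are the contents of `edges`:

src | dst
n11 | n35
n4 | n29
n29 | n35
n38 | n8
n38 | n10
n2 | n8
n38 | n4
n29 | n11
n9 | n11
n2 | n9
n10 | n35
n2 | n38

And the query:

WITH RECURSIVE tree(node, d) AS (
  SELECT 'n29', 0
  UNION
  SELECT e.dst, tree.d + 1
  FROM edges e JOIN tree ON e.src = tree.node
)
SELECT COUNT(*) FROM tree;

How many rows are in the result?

Base: (n29, d=0).
Iteration 1: edges from {n29} -> (n11, d=1), (n35, d=1).
Iteration 2: edges from {n11,n35} -> (n35, d=2).
Iteration 3: no outgoing edges from {n35}; recursion stops.
Total rows emitted: 4.

4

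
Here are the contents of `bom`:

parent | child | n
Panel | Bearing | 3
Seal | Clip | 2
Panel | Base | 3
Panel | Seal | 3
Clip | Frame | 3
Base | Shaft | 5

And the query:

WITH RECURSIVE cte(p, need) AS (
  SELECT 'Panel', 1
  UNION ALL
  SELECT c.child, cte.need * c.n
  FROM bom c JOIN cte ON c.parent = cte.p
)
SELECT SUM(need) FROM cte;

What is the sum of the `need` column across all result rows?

Base: (Panel, need=1).
Iteration 1: components of {Panel} -> Base = 1*3 = 3, Bearing = 1*3 = 3, Seal = 1*3 = 3.
Iteration 2: components of {Base,Bearing,Seal} -> Clip = 3*2 = 6, Shaft = 3*5 = 15.
Iteration 3: components of {Clip,Shaft} -> Frame = 6*3 = 18.
Iteration 4: no further components; recursion stops.
SUM(need) = 1 + 3 + 3 + 3 + 6 + 15 + 18 = 49.

49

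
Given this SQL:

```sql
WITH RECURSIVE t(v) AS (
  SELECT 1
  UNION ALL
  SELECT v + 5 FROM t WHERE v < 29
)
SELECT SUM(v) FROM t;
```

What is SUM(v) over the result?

Base: v=1.
Iteration 1: 1 < 29 holds -> v = 1 + 5 = 6.
Iteration 2: 6 < 29 holds -> v = 6 + 5 = 11.
Iteration 3: 11 < 29 holds -> v = 11 + 5 = 16.
Iteration 4: 16 < 29 holds -> v = 16 + 5 = 21.
Iteration 5: 21 < 29 holds -> v = 21 + 5 = 26.
Iteration 6: 26 < 29 holds -> v = 26 + 5 = 31.
Iteration 7: 31 < 29 fails; recursion stops.
SUM(v) = 1 + 6 + 11 + 16 + 21 + 26 + 31 = 112.

112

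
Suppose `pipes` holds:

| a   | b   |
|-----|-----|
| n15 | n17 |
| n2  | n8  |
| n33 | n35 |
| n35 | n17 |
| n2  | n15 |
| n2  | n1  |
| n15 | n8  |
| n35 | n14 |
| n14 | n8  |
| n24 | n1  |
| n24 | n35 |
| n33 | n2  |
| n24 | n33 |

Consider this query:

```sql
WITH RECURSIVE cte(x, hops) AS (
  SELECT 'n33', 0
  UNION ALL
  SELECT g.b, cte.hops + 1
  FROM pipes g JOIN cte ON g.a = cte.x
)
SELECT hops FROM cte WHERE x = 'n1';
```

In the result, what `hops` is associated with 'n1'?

Base: (n33, hops=0).
Iteration 1: edges from {n33} -> (n2, hops=1), (n35, hops=1).
Iteration 2: edges from {n2,n35} -> (n1, hops=2), (n14, hops=2), (n15, hops=2), (n17, hops=2), (n8, hops=2).
Iteration 3: edges from {n1,n14,n15,n17,n8} -> (n17, hops=3), (n8, hops=3) x2. [UNION ALL keeps all 3 new rows, including repeats]
Iteration 4: no outgoing edges from {n17,n8}; recursion stops.

2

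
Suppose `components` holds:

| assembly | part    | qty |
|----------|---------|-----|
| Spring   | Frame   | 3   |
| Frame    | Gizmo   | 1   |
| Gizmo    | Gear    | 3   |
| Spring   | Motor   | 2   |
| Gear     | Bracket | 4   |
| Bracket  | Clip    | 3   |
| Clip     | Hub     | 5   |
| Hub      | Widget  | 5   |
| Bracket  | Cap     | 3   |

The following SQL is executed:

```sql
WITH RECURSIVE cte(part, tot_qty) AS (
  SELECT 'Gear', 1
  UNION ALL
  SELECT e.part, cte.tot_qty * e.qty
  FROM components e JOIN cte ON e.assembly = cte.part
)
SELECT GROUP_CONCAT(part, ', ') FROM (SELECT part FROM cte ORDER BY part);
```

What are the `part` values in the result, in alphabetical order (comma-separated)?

Bracket, Cap, Clip, Gear, Hub, Widget

Base: (Gear, tot_qty=1).
Iteration 1: components of {Gear} -> Bracket = 1*4 = 4.
Iteration 2: components of {Bracket} -> Cap = 4*3 = 12, Clip = 4*3 = 12.
Iteration 3: components of {Cap,Clip} -> Hub = 12*5 = 60.
Iteration 4: components of {Hub} -> Widget = 60*5 = 300.
Iteration 5: no further components; recursion stops.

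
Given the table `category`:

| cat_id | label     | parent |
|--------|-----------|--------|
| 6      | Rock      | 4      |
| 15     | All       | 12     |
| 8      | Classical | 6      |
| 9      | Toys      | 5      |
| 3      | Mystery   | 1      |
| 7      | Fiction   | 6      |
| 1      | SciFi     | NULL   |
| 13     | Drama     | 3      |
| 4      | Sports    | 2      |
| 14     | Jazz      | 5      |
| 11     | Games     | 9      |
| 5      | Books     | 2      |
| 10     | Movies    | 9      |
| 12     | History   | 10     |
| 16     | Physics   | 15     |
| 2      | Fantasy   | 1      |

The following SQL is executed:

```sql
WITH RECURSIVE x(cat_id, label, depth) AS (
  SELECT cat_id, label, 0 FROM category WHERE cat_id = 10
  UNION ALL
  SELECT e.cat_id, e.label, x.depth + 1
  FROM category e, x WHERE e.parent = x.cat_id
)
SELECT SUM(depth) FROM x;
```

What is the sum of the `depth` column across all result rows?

Base: cat_id=10 (Movies) at depth 0.
Iteration 1: rows with parent in {10} -> History (id 12, depth 1).
Iteration 2: rows with parent in {12} -> All (id 15, depth 2).
Iteration 3: rows with parent in {15} -> Physics (id 16, depth 3).
Iteration 4: no rows with parent in {16}; recursion stops.
SUM(depth) = 0 + 1 + 2 + 3 = 6.

6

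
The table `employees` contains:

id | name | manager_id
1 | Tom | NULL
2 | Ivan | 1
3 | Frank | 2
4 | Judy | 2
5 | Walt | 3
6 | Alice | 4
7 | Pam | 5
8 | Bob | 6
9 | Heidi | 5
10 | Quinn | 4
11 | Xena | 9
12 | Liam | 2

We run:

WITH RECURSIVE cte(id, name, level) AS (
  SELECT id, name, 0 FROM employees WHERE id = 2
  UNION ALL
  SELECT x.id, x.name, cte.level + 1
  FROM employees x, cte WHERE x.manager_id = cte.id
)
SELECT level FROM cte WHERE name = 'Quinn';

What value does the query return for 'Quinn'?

2

Base: id=2 (Ivan) at level 0.
Iteration 1: rows with manager_id in {2} -> Frank (id 3, level 1), Judy (id 4, level 1), Liam (id 12, level 1).
Iteration 2: rows with manager_id in {3,4,12} -> Walt (id 5, level 2), Alice (id 6, level 2), Quinn (id 10, level 2).
Iteration 3: rows with manager_id in {5,6,10} -> Pam (id 7, level 3), Bob (id 8, level 3), Heidi (id 9, level 3).
Iteration 4: rows with manager_id in {7,8,9} -> Xena (id 11, level 4).
Iteration 5: no rows with manager_id in {11}; recursion stops.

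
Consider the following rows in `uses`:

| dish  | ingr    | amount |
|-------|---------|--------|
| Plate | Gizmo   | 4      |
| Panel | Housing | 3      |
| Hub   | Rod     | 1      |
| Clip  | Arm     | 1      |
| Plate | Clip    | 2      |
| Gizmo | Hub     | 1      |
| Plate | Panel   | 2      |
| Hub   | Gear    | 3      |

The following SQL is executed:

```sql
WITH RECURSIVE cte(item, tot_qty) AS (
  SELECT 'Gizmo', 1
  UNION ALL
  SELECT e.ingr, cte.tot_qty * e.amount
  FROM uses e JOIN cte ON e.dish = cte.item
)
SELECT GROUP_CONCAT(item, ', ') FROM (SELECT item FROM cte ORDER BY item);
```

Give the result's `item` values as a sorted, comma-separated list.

Base: (Gizmo, tot_qty=1).
Iteration 1: components of {Gizmo} -> Hub = 1*1 = 1.
Iteration 2: components of {Hub} -> Gear = 1*3 = 3, Rod = 1*1 = 1.
Iteration 3: no further components; recursion stops.

Gear, Gizmo, Hub, Rod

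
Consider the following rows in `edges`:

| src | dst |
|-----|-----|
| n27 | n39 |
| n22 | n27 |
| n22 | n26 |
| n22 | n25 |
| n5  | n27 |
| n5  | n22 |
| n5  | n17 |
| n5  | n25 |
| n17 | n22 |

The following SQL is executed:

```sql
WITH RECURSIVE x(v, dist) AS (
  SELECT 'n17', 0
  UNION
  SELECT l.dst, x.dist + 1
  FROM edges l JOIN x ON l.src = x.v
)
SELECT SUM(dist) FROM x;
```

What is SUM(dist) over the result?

Base: (n17, dist=0).
Iteration 1: edges from {n17} -> (n22, dist=1).
Iteration 2: edges from {n22} -> (n25, dist=2), (n26, dist=2), (n27, dist=2).
Iteration 3: edges from {n25,n26,n27} -> (n39, dist=3).
Iteration 4: no outgoing edges from {n39}; recursion stops.
SUM(dist) = 0 + 1 + 2 + 2 + 2 + 3 = 10.

10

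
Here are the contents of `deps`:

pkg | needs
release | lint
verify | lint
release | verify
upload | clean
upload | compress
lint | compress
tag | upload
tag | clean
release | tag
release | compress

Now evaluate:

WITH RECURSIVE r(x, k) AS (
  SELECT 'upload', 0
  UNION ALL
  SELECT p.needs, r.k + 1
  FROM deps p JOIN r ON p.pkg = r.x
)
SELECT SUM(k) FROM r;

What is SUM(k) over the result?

Base: (upload, k=0).
Iteration 1: edges from {upload} -> (clean, k=1), (compress, k=1).
Iteration 2: no outgoing edges from {clean,compress}; recursion stops.
SUM(k) = 0 + 1 + 1 = 2.

2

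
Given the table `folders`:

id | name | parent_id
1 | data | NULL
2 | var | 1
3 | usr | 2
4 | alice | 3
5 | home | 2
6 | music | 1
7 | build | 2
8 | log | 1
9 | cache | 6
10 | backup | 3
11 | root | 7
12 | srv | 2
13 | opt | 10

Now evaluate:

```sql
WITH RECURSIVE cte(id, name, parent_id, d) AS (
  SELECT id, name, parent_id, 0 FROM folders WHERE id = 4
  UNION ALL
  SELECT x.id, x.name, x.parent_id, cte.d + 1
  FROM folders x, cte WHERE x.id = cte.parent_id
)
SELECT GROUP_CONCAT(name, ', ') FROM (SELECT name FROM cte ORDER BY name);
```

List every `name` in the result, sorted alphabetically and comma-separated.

Base: id=4 (alice), parent_id=3, d 0.
Iteration 1: join on id=3 -> usr (id 3, parent_id=2, d 1).
Iteration 2: join on id=2 -> var (id 2, parent_id=1, d 2).
Iteration 3: join on id=1 -> data (id 1, parent_id=NULL, d 3).
Iteration 4: parent_id is NULL; no match; recursion stops.

alice, data, usr, var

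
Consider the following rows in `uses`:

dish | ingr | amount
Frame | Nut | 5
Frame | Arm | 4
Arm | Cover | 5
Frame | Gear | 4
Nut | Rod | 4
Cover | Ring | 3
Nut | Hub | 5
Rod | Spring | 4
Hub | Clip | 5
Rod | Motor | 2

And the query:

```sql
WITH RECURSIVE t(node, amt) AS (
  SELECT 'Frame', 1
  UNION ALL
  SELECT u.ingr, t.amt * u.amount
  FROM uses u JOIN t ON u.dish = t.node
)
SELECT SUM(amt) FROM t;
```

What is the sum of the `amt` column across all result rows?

Base: (Frame, amt=1).
Iteration 1: components of {Frame} -> Arm = 1*4 = 4, Gear = 1*4 = 4, Nut = 1*5 = 5.
Iteration 2: components of {Arm,Gear,Nut} -> Cover = 4*5 = 20, Hub = 5*5 = 25, Rod = 5*4 = 20.
Iteration 3: components of {Cover,Hub,Rod} -> Clip = 25*5 = 125, Motor = 20*2 = 40, Ring = 20*3 = 60, Spring = 20*4 = 80.
Iteration 4: no further components; recursion stops.
SUM(amt) = 1 + 5 + 4 + 4 + 20 + 25 + 20 + 80 + 40 + 125 + 60 = 384.

384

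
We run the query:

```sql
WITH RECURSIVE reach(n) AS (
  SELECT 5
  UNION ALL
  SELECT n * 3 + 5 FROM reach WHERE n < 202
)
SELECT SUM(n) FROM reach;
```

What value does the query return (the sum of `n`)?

895

Base: n=5.
Iteration 1: 5 < 202 holds -> n = 5 * 3 + 5 = 20.
Iteration 2: 20 < 202 holds -> n = 20 * 3 + 5 = 65.
Iteration 3: 65 < 202 holds -> n = 65 * 3 + 5 = 200.
Iteration 4: 200 < 202 holds -> n = 200 * 3 + 5 = 605.
Iteration 5: 605 < 202 fails; recursion stops.
SUM(n) = 5 + 20 + 65 + 200 + 605 = 895.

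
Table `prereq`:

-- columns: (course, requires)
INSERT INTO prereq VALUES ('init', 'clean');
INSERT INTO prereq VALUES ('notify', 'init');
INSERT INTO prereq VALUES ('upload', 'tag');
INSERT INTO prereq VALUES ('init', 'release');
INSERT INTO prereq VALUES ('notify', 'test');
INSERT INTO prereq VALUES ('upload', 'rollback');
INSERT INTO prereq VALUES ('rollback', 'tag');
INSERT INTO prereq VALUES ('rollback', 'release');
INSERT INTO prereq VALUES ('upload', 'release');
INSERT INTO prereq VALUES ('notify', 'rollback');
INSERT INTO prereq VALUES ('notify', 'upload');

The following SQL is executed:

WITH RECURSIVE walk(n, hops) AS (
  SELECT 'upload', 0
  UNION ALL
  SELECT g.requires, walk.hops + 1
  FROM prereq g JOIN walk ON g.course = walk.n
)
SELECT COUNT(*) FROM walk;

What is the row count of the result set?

6

Base: (upload, hops=0).
Iteration 1: edges from {upload} -> (release, hops=1), (rollback, hops=1), (tag, hops=1).
Iteration 2: edges from {release,rollback,tag} -> (release, hops=2), (tag, hops=2).
Iteration 3: no outgoing edges from {release,tag}; recursion stops.
Total rows emitted: 6.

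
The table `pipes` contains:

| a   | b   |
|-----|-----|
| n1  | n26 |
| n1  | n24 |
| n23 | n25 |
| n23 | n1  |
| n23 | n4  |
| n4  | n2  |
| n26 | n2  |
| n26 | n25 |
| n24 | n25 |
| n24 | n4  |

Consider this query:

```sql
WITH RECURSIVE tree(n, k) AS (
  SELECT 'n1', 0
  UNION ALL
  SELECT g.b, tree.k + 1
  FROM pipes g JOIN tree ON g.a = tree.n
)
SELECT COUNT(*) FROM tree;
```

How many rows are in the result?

Base: (n1, k=0).
Iteration 1: edges from {n1} -> (n24, k=1), (n26, k=1).
Iteration 2: edges from {n24,n26} -> (n2, k=2), (n25, k=2) x2, (n4, k=2). [UNION ALL keeps all 4 new rows, including repeats]
Iteration 3: edges from {n2,n25,n4} -> (n2, k=3).
Iteration 4: no outgoing edges from {n2}; recursion stops.
Total rows emitted: 8.

8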